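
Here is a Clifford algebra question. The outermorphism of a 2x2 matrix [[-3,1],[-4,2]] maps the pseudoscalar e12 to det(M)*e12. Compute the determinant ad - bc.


The outermorphism of a linear map f sends e1^e2 to f(e1)^f(e2).
f(e1) = -3*e1 - 4*e2
f(e2) = 1*e1 + 2*e2
f(e1) ^ f(e2) = (-3*e1 - 4*e2) ^ (1*e1 + 2*e2)
= (-3)*2*e12 + (-4)*1*e21
= (-6 - (-4))*e12
= -2*e12
Coefficient = -2


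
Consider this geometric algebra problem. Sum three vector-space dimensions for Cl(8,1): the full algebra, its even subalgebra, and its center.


n = 8 + 1 = 9
Total dim = 2^9 = 512
Even subalgebra dim = 2^8 = 256
n is odd, so center dim = 2
Sum = 512 + 256 + 2 = 770


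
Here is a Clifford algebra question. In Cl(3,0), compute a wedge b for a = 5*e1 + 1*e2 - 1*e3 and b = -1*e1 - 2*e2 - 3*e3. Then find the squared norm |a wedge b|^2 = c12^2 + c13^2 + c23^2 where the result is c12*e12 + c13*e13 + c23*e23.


a wedge b = (a1*b2 - a2*b1)*e12 + (a1*b3 - a3*b1)*e13 + (a2*b3 - a3*b2)*e23
e12 coeff: 5*(-2) - 1*(-1) = -10 - (-1) = -9
e13 coeff: 5*(-3) - (-1)*(-1) = -15 - 1 = -16
e23 coeff: 1*(-3) - (-1)*(-2) = -3 - 2 = -5
|a wedge b|^2 = (-9)^2 + (-16)^2 + (-5)^2
= 81 + 256 + 25
= 362


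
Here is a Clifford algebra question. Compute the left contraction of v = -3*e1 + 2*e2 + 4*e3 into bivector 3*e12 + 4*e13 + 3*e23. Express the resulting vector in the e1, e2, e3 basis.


Left contraction v _| B = <vB>_1 (grade-1 part of the geometric product vB).
Using e1_|e12 = e2, e2_|e12 = -e1, e1_|e13 = e3, e3_|e13 = -e1, e2_|e23 = e3, e3_|e23 = -e2:
e1 coeff: -v2*b12 - v3*b13 = -(2)*(3) - (4)*(4) = -22
e2 coeff: v1*b12 - v3*b23 = (-3)*(3) - (4)*(3) = -21
e3 coeff: v1*b13 + v2*b23 = (-3)*(4) + (2)*(3) = -6
v _| B = -22*e1 - 21*e2 - 6*e3


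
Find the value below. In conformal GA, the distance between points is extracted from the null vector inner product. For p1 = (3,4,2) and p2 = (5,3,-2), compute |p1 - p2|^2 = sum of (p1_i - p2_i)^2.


p1 - p2 = (-2, 1, 4)
|p1 - p2|^2 = (-2)^2 + 1^2 + 4^2
= 4 + 1 + 16
= 21


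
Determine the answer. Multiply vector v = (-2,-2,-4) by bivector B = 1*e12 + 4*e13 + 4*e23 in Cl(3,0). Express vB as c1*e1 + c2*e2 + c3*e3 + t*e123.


vB has grade-1 (vector) and grade-3 (trivector) parts: vB = (v _| B) + (v ^ B).
Vector part <vB>_1:
  e1: -v2*b12 - v3*b13 = -(-2)*(1) - (-4)*(4) = 18
  e2: v1*b12 - v3*b23 = (-2)*(1) - (-4)*(4) = 14
  e3: v1*b13 + v2*b23 = (-2)*(4) + (-2)*(4) = -16
Trivector part <vB>_3:
  e123: v1*b23 - v2*b13 + v3*b12 = (-2)*(4) - (-2)*(4) + (-4)*(1) = -4
vB = 18*e1 + 14*e2 - 16*e3 - 4*e123


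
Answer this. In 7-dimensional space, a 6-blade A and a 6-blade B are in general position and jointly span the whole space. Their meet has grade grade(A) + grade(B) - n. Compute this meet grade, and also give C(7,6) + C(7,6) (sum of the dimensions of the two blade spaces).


Meet grade = grade(A) + grade(B) - n
= 6 + 6 - 7 = 5
C(7,6) = 7
C(7,6) = 7
dim_A + dim_B = 7 + 7 = 14


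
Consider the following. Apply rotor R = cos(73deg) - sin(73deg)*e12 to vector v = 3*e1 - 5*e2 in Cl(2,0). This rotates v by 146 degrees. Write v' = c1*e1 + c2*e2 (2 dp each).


Rotor R = cos(73deg) - sin(73deg)*e12
Rotation angle theta = 2 * 73 = 146 degrees
v' = R*v*~R rotates v by theta.
cos(146deg) = -0.8290, sin(146deg) = 0.5592
v'_1 = 3*cos(146deg) - (-5)*sin(146deg)
= 3*(-0.8290) - (-5)*0.5592
= 0.31
v'_2 = 3*sin(146deg) + (-5)*cos(146deg)
= 3*0.5592 + (-5)*(-0.8290)
= 5.82
v' = 0.31*e1 + 5.82*e2


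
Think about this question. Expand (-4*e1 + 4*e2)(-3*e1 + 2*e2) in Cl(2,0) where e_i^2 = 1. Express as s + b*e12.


Expand: (-4*e1 + 4*e2)(-3*e1 + 2*e2)
= (-4)*(-3)*e1e1 + (-4)*2*e1e2 + 4*(-3)*e2e1 + 4*2*e2e2
Using e1^2 = e2^2 = 1, e2e1 = -e1e2:
Scalar part s = (-4)*(-3) + 4*2 = 12 + 8 = 20
Bivector part b = (-4)*2 - 4*(-3) = -8 - (-12) = 4
uv = 20 + 4*e12


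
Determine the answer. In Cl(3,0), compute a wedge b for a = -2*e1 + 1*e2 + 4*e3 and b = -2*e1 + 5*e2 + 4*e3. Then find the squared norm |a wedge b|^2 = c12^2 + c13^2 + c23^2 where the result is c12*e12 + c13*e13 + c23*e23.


a wedge b = (a1*b2 - a2*b1)*e12 + (a1*b3 - a3*b1)*e13 + (a2*b3 - a3*b2)*e23
e12 coeff: (-2)*5 - 1*(-2) = -10 - (-2) = -8
e13 coeff: (-2)*4 - 4*(-2) = -8 - (-8) = 0
e23 coeff: 1*4 - 4*5 = 4 - 20 = -16
|a wedge b|^2 = (-8)^2 + 0^2 + (-16)^2
= 64 + 0 + 256
= 320


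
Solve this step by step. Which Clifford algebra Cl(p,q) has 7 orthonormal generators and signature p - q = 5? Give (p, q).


We need p + q = 7 and p - q = 5.
Adding: 2p = 7 + 5 = 12, so p = 6.
Then q = 7 - 6 = 1.
(p, q) = (6, 1)


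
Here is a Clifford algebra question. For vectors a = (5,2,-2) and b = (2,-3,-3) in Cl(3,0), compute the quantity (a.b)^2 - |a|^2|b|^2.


a . b = 5*2 + 2*(-3) + (-2)*(-3)
= 10 + (-6) + 6 = 10
|a|^2 = 5^2 + 2^2 + (-2)^2 = 33
|b|^2 = 2^2 + (-3)^2 + (-3)^2 = 22
(a.b)^2 = 10^2 = 100
|a|^2 * |b|^2 = 33 * 22 = 726
Result = 100 - 726 = -626


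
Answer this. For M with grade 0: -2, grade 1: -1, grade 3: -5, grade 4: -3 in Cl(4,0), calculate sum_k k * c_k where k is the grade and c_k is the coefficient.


Grade-weighted sum = sum of grade_k * coefficient_k
0*(-2) = 0
1*(-1) = -1
3*(-5) = -15
4*(-3) = -12
Total = 0 + (-1) + (-15) + (-12) = -28


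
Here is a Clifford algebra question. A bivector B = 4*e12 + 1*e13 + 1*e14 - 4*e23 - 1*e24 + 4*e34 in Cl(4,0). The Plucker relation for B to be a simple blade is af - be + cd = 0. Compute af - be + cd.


Plucker relation: af - be + cd
a*f = 4*4 = 16
b*e = 1*(-1) = -1
c*d = 1*(-4) = -4
af - be + cd = 16 - (-1) + (-4)
= 13


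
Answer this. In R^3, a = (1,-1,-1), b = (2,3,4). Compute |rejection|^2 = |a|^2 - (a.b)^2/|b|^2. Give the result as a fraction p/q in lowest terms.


|a|^2 = 1^2 + (-1)^2 + (-1)^2 = 3
|b|^2 = 2^2 + 3^2 + 4^2 = 29
a . b = 1*2 + (-1)*3 + (-1)*4 = -5
(a.b)^2 = (-5)^2 = 25
|rej|^2 = 3 - 25/29
= (87 - 25)/29
= 62/29
In lowest terms: 62/29


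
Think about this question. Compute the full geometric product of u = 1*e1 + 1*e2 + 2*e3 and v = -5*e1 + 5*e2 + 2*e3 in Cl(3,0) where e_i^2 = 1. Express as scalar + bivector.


In Cl(3,0): e_i^2 = 1, e_ie_j = -e_je_i for i != j.
Scalar part = u . v = 1*(-5) + 1*5 + 2*2
= -5 + 5 + 4 = 4
e12 coeff = 1*5 - 1*(-5) = 5 - (-5) = 10
e13 coeff = 1*2 - 2*(-5) = 2 - (-10) = 12
e23 coeff = 1*2 - 2*5 = 2 - 10 = -8
uv = 4 + 10*e12 + 12*e13 - 8*e23


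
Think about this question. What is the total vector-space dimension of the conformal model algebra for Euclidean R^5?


The conformal model of R^5 uses Cl(6,1): the 5 Euclidean generators plus two extra orthogonal generators e+ (e+^2 = +1) and e- (e-^2 = -1), from which the null vectors e0, einf are built.
Number of generators m = 5 + 2 = 7.
dim Cl(p,q) = 2^m = 2^7 = 128


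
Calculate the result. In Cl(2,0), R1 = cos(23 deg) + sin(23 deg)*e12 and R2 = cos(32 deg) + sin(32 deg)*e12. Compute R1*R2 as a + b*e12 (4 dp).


Same-plane rotors commute and their half-angles add:
R1*R2 = cos(a1 + a2) + sin(a1 + a2)*e12.
a1 + a2 = 23 + 32 = 55 deg
cos(55 deg) = 0.5736
sin(55 deg) = 0.8192
R1*R2 = 0.5736 + 0.8192*e12


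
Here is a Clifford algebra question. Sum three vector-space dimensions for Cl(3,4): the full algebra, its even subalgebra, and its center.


n = 3 + 4 = 7
Total dim = 2^7 = 128
Even subalgebra dim = 2^6 = 64
n is odd, so center dim = 2
Sum = 128 + 64 + 2 = 194


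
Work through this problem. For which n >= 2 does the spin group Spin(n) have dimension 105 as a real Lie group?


dim Spin(n) = dim so(n) = n(n-1)/2.
Solve n(n-1)/2 = 105, i.e. n^2 - n - 210 = 0.
Discriminant = 1 + 8*105 = 841
n = (1 + sqrt(841))/2 = (1 + 29)/2 = 15


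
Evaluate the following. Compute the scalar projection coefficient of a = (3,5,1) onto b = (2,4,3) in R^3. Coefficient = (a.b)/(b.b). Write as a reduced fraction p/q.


Projection coefficient = (a . b) / (b . b)
a . b = 3*2 + 5*4 + 1*3
= 6 + 20 + 3 = 29
b . b = 2^2 + 4^2 + 3^2
= 4 + 16 + 9 = 29
Coefficient = 29/29
In lowest terms: 1/1


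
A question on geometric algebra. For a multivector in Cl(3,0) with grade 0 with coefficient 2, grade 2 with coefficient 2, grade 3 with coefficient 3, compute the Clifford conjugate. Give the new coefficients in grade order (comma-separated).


Clifford conjugate sign for grade k: (-1)^(k(k+1)/2)
Grade 0: (-1)^(0*1/2) = (-1)^0 = 1, coeff 2 -> 2
Grade 2: (-1)^(2*3/2) = (-1)^3 = -1, coeff 2 -> -2
Grade 3: (-1)^(3*4/2) = (-1)^6 = 1, coeff 3 -> 3
Conjugated coefficients: 2, -2, 3


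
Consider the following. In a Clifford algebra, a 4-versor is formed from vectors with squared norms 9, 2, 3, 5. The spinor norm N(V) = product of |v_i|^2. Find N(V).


Spinor norm N(V) = |v1|^2 * |v2|^2 * ... * |v4|^2
= 9 * 2 * 3 * 5
Running product: 9, 18, 54, 270
N(V) = 270


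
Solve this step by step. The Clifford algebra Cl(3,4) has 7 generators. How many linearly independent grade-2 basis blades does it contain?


Number of grade-k basis blades in Cl(p,q) with n = p + q is C(n, k).
n = 3 + 4 = 7
C(7, 2) = 7! / (2! * 5!)
= 5040 / (2 * 120)
= 21


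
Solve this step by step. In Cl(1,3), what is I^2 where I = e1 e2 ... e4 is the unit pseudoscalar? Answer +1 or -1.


The pseudoscalar I = e1...e_n (product of all n generators) of Cl(p,q) satisfies I^2 = (-1)^(q + n(n-1)/2).
p = 1, q = 3, n = p + q = 4
n(n-1)/2 = 4 * 3 / 2 = 6
Exponent = q + n(n-1)/2 = 3 + 6 = 9
I^2 = (-1)^9 = -1


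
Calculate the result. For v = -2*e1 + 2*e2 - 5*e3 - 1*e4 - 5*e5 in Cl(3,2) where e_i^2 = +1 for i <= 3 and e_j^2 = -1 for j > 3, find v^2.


v^2 = sum of c_i^2 * e_i^2
Positive signature terms (e_i^2 = +1): (-2)^2 + 2^2 + (-5)^2 = 33
Negative signature terms (e_j^2 = -1): (-1)^2 + (-5)^2 = 26
v^2 = 33 - 26 = 7


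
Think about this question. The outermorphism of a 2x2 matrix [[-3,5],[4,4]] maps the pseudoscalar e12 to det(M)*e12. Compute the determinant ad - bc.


The outermorphism of a linear map f sends e1^e2 to f(e1)^f(e2).
f(e1) = -3*e1 + 4*e2
f(e2) = 5*e1 + 4*e2
f(e1) ^ f(e2) = (-3*e1 + 4*e2) ^ (5*e1 + 4*e2)
= (-3)*4*e12 + 4*5*e21
= (-12 - 20)*e12
= -32*e12
Coefficient = -32


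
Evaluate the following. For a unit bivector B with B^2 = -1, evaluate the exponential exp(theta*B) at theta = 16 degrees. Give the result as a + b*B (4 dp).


For a unit bivector B with B^2 = -1, the exponential series gives
e^(theta*B) = cos(theta) + sin(theta)*B (the GA analogue of Euler's formula).
theta = 16 degrees = 0.279253 rad
cos(16 deg) = 0.9613
sin(16 deg) = 0.2756
exp(theta*B) = 0.9613 + 0.2756*B


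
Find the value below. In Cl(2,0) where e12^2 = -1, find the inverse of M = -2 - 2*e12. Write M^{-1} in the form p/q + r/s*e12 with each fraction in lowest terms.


M = -2 - 2*e12, where e12^2 = -1.
Since M commutes with its reverse ~M = a - b*e12, M * ~M = a^2 - b^2*e12^2 = a^2 + b^2.
So M^{-1} = ~M / (a^2 + b^2) = (a - b*e12)/(a^2 + b^2).
a^2 + b^2 = 4 + 4 = 8
Scalar part = -2/8 = -1/4
Bivector coeff = 2/8 = 1/4
M^{-1} = -1/4 + 1/4*e12


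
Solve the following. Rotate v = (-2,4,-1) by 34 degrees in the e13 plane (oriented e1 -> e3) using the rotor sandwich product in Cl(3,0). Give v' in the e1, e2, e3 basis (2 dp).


Rotor R = cos(17deg) - sin(17deg)*e13
Rotation angle theta = 2 * 17 = 34 degrees in the e13 plane (e1 -> e3).
The component perpendicular to the plane (e2) is invariant: v'_2 = v2 = 4.00
cos(34deg) = 0.8290, sin(34deg) = 0.5592
v'_1 = v1*cos(theta) - v3*sin(theta) = -2*0.8290 - (-1)*0.5592 = -1.10
v'_3 = v1*sin(theta) + v3*cos(theta) = -2*0.5592 + (-1)*0.8290 = -1.95
v' = -1.10*e1 + 4.00*e2 - 1.95*e3


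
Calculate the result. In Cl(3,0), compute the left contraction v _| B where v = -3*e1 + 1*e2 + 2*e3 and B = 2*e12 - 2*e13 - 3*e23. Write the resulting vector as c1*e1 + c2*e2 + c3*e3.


Left contraction v _| B = <vB>_1 (grade-1 part of the geometric product vB).
Using e1_|e12 = e2, e2_|e12 = -e1, e1_|e13 = e3, e3_|e13 = -e1, e2_|e23 = e3, e3_|e23 = -e2:
e1 coeff: -v2*b12 - v3*b13 = -(1)*(2) - (2)*(-2) = 2
e2 coeff: v1*b12 - v3*b23 = (-3)*(2) - (2)*(-3) = 0
e3 coeff: v1*b13 + v2*b23 = (-3)*(-2) + (1)*(-3) = 3
v _| B = 2*e1 + 0*e2 + 3*e3


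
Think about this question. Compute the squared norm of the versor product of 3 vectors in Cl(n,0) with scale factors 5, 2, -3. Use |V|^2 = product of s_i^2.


Each vector v_i has |v_i|^2 = s_i^2
Squared scales: 5^2 = 25, 2^2 = 4, (-3)^2 = 9
|V|^2 = 25 * 4 * 9
= 900


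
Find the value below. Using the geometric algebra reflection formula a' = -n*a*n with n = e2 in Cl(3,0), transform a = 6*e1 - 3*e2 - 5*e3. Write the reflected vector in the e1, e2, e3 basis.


Reflection formula: a' = -n*a*n, with n = e2 (unit vector, n^2 = 1).
For reflection through hyperplane perp to e2:
The component along e2 flips sign, others stay.
a = (6, -3, -5)
a' = (6, 3, -5)
a' = 6*e1 + 3*e2 - 5*e3


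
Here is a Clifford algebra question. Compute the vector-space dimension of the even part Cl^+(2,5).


Even subalgebra dimension = 2^(n-1)
n = 2 + 5 = 7
2^(7 - 1) = 2^6 = 64
Verification: sum of C(7,k) for even k = 1 + 21 + 35 + 7 = 64
Result = 64


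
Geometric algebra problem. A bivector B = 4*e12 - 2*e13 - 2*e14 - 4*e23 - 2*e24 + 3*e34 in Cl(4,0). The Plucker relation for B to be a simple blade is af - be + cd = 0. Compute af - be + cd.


Plucker relation: af - be + cd
a*f = 4*3 = 12
b*e = (-2)*(-2) = 4
c*d = (-2)*(-4) = 8
af - be + cd = 12 - 4 + 8
= 16


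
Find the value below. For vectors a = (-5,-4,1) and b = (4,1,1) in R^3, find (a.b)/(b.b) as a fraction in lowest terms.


Projection coefficient = (a . b) / (b . b)
a . b = (-5)*4 + (-4)*1 + 1*1
= -20 + (-4) + 1 = -23
b . b = 4^2 + 1^2 + 1^2
= 16 + 1 + 1 = 18
Coefficient = -23/18
In lowest terms: -23/18


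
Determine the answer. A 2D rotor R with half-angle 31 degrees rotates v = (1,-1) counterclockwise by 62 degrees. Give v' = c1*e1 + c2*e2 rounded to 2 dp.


Rotor R = cos(31deg) - sin(31deg)*e12
Rotation angle theta = 2 * 31 = 62 degrees
v' = R*v*~R rotates v by theta.
cos(62deg) = 0.4695, sin(62deg) = 0.8829
v'_1 = 1*cos(62deg) - (-1)*sin(62deg)
= 1*0.4695 - (-1)*0.8829
= 1.35
v'_2 = 1*sin(62deg) + (-1)*cos(62deg)
= 1*0.8829 + (-1)*0.4695
= 0.41
v' = 1.35*e1 + 0.41*e2


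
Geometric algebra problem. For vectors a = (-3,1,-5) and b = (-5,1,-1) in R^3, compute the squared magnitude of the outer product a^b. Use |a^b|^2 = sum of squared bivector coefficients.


a wedge b = (a1*b2 - a2*b1)*e12 + (a1*b3 - a3*b1)*e13 + (a2*b3 - a3*b2)*e23
e12 coeff: (-3)*1 - 1*(-5) = -3 - (-5) = 2
e13 coeff: (-3)*(-1) - (-5)*(-5) = 3 - 25 = -22
e23 coeff: 1*(-1) - (-5)*1 = -1 - (-5) = 4
|a wedge b|^2 = 2^2 + (-22)^2 + 4^2
= 4 + 484 + 16
= 504


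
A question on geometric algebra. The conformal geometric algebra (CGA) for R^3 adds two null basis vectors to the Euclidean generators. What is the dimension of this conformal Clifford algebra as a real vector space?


The conformal model of R^3 uses Cl(4,1): the 3 Euclidean generators plus two extra orthogonal generators e+ (e+^2 = +1) and e- (e-^2 = -1), from which the null vectors e0, einf are built.
Number of generators m = 3 + 2 = 5.
dim Cl(p,q) = 2^m = 2^5 = 32


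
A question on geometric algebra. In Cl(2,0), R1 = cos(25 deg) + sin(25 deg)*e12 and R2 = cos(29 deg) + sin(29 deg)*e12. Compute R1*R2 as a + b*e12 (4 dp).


Same-plane rotors commute and their half-angles add:
R1*R2 = cos(a1 + a2) + sin(a1 + a2)*e12.
a1 + a2 = 25 + 29 = 54 deg
cos(54 deg) = 0.5878
sin(54 deg) = 0.8090
R1*R2 = 0.5878 + 0.8090*e12


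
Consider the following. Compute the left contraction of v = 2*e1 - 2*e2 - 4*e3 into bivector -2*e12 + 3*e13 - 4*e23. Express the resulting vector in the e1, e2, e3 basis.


Left contraction v _| B = <vB>_1 (grade-1 part of the geometric product vB).
Using e1_|e12 = e2, e2_|e12 = -e1, e1_|e13 = e3, e3_|e13 = -e1, e2_|e23 = e3, e3_|e23 = -e2:
e1 coeff: -v2*b12 - v3*b13 = -(-2)*(-2) - (-4)*(3) = 8
e2 coeff: v1*b12 - v3*b23 = (2)*(-2) - (-4)*(-4) = -20
e3 coeff: v1*b13 + v2*b23 = (2)*(3) + (-2)*(-4) = 14
v _| B = 8*e1 - 20*e2 + 14*e3


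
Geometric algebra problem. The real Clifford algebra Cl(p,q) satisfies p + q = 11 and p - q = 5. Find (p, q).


We need p + q = 11 and p - q = 5.
Adding: 2p = 11 + 5 = 16, so p = 8.
Then q = 11 - 8 = 3.
(p, q) = (8, 3)


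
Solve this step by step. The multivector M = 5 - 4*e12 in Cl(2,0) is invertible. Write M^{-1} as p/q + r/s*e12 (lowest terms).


M = 5 - 4*e12, where e12^2 = -1.
Since M commutes with its reverse ~M = a - b*e12, M * ~M = a^2 - b^2*e12^2 = a^2 + b^2.
So M^{-1} = ~M / (a^2 + b^2) = (a - b*e12)/(a^2 + b^2).
a^2 + b^2 = 25 + 16 = 41
Scalar part = 5/41 = 5/41
Bivector coeff = 4/41 = 4/41
M^{-1} = 5/41 + 4/41*e12


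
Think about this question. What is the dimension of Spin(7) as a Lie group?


Spin(n) double-covers SO(n); both have Lie algebra so(n) of dimension n(n-1)/2.
n = 7
n(n-1) = 7 * 6 = 42
dim Spin(7) = 42/2 = 21


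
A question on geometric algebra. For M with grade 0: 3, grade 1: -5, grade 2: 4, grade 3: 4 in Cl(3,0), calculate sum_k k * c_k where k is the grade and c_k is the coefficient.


Grade-weighted sum = sum of grade_k * coefficient_k
0*3 = 0
1*(-5) = -5
2*4 = 8
3*4 = 12
Total = 0 + (-5) + 8 + 12 = 15


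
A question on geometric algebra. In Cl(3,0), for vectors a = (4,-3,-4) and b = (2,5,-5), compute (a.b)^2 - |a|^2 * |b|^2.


a . b = 4*2 + (-3)*5 + (-4)*(-5)
= 8 + (-15) + 20 = 13
|a|^2 = 4^2 + (-3)^2 + (-4)^2 = 41
|b|^2 = 2^2 + 5^2 + (-5)^2 = 54
(a.b)^2 = 13^2 = 169
|a|^2 * |b|^2 = 41 * 54 = 2214
Result = 169 - 2214 = -2045


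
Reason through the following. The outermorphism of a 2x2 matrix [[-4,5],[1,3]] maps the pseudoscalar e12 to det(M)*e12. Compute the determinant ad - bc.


The outermorphism of a linear map f sends e1^e2 to f(e1)^f(e2).
f(e1) = -4*e1 + 1*e2
f(e2) = 5*e1 + 3*e2
f(e1) ^ f(e2) = (-4*e1 + 1*e2) ^ (5*e1 + 3*e2)
= (-4)*3*e12 + 1*5*e21
= (-12 - 5)*e12
= -17*e12
Coefficient = -17


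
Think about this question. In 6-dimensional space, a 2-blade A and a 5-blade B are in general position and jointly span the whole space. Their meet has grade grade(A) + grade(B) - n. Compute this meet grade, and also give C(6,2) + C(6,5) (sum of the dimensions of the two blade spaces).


Meet grade = grade(A) + grade(B) - n
= 2 + 5 - 6 = 1
C(6,2) = 15
C(6,5) = 6
dim_A + dim_B = 15 + 6 = 21


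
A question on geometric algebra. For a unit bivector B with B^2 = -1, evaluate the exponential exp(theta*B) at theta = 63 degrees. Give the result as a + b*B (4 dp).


For a unit bivector B with B^2 = -1, the exponential series gives
e^(theta*B) = cos(theta) + sin(theta)*B (the GA analogue of Euler's formula).
theta = 63 degrees = 1.099557 rad
cos(63 deg) = 0.4540
sin(63 deg) = 0.8910
exp(theta*B) = 0.4540 + 0.8910*B


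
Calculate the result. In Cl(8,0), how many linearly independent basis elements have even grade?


Even subalgebra dimension = 2^(n-1)
n = 8 + 0 = 8
2^(8 - 1) = 2^7 = 128
Verification: sum of C(8,k) for even k = 1 + 28 + 70 + 28 + 1 = 128
Result = 128


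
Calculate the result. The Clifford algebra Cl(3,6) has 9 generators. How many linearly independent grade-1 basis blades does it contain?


Number of grade-k basis blades in Cl(p,q) with n = p + q is C(n, k).
n = 3 + 6 = 9
C(9, 1) = 9! / (1! * 8!)
= 362880 / (1 * 40320)
= 9


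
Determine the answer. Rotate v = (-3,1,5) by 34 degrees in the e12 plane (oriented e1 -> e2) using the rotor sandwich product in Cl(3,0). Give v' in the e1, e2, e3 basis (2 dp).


Rotor R = cos(17deg) - sin(17deg)*e12
Rotation angle theta = 2 * 17 = 34 degrees in the e12 plane (e1 -> e2).
The component perpendicular to the plane (e3) is invariant: v'_3 = v3 = 5.00
cos(34deg) = 0.8290, sin(34deg) = 0.5592
v'_1 = v1*cos(theta) - v2*sin(theta) = -3*0.8290 - 1*0.5592 = -3.05
v'_2 = v1*sin(theta) + v2*cos(theta) = -3*0.5592 + 1*0.8290 = -0.85
v' = -3.05*e1 - 0.85*e2 + 5.00*e3


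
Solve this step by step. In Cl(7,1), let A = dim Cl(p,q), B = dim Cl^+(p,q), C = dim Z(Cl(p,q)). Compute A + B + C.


n = 7 + 1 = 8
Total dim = 2^8 = 256
Even subalgebra dim = 2^7 = 128
n is even, so center dim = 1
Sum = 256 + 128 + 1 = 385


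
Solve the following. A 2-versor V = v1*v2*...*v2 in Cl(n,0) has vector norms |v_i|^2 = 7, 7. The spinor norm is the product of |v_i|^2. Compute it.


Spinor norm N(V) = |v1|^2 * |v2|^2 * ... * |v2|^2
= 7 * 7
Running product: 7, 49
N(V) = 49


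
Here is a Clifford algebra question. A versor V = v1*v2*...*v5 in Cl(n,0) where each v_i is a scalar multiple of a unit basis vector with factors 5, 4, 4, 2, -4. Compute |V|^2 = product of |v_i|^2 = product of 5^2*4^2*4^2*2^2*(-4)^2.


Each vector v_i has |v_i|^2 = s_i^2
Squared scales: 5^2 = 25, 4^2 = 16, 4^2 = 16, 2^2 = 4, (-4)^2 = 16
|V|^2 = 25 * 16 * 16 * 4 * 16
= 409600


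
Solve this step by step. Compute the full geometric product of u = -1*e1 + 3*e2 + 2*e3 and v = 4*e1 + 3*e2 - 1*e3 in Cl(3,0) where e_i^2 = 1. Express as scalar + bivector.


In Cl(3,0): e_i^2 = 1, e_ie_j = -e_je_i for i != j.
Scalar part = u . v = (-1)*4 + 3*3 + 2*(-1)
= -4 + 9 + (-2) = 3
e12 coeff = (-1)*3 - 3*4 = -3 - 12 = -15
e13 coeff = (-1)*(-1) - 2*4 = 1 - 8 = -7
e23 coeff = 3*(-1) - 2*3 = -3 - 6 = -9
uv = 3 - 15*e12 - 7*e13 - 9*e23


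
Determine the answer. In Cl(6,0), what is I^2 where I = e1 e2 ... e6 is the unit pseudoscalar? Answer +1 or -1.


The pseudoscalar I = e1...e_n (product of all n generators) of Cl(p,q) satisfies I^2 = (-1)^(q + n(n-1)/2).
p = 6, q = 0, n = p + q = 6
n(n-1)/2 = 6 * 5 / 2 = 15
Exponent = q + n(n-1)/2 = 0 + 15 = 15
I^2 = (-1)^15 = -1


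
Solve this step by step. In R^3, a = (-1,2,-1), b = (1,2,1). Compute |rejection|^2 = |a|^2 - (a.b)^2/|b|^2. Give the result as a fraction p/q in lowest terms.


|a|^2 = (-1)^2 + 2^2 + (-1)^2 = 6
|b|^2 = 1^2 + 2^2 + 1^2 = 6
a . b = (-1)*1 + 2*2 + (-1)*1 = 2
(a.b)^2 = 2^2 = 4
|rej|^2 = 6 - 4/6
= (36 - 4)/6
= 32/6
In lowest terms: 16/3


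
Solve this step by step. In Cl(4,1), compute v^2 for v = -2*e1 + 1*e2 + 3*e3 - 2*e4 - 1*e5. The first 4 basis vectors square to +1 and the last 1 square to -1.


v^2 = sum of c_i^2 * e_i^2
Positive signature terms (e_i^2 = +1): (-2)^2 + 1^2 + 3^2 + (-2)^2 = 18
Negative signature terms (e_j^2 = -1): (-1)^2 = 1
v^2 = 18 - 1 = 17


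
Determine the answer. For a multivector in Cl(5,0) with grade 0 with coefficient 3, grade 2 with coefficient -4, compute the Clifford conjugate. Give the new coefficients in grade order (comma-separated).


Clifford conjugate sign for grade k: (-1)^(k(k+1)/2)
Grade 0: (-1)^(0*1/2) = (-1)^0 = 1, coeff 3 -> 3
Grade 2: (-1)^(2*3/2) = (-1)^3 = -1, coeff -4 -> 4
Conjugated coefficients: 3, 4


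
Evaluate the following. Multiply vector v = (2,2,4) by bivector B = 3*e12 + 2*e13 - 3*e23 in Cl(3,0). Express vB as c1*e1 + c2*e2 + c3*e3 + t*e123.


vB has grade-1 (vector) and grade-3 (trivector) parts: vB = (v _| B) + (v ^ B).
Vector part <vB>_1:
  e1: -v2*b12 - v3*b13 = -(2)*(3) - (4)*(2) = -14
  e2: v1*b12 - v3*b23 = (2)*(3) - (4)*(-3) = 18
  e3: v1*b13 + v2*b23 = (2)*(2) + (2)*(-3) = -2
Trivector part <vB>_3:
  e123: v1*b23 - v2*b13 + v3*b12 = (2)*(-3) - (2)*(2) + (4)*(3) = 2
vB = -14*e1 + 18*e2 - 2*e3 + 2*e123


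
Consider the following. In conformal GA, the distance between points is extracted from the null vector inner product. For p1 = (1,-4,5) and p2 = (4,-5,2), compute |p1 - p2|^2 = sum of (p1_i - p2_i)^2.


p1 - p2 = (-3, 1, 3)
|p1 - p2|^2 = (-3)^2 + 1^2 + 3^2
= 9 + 1 + 9
= 19


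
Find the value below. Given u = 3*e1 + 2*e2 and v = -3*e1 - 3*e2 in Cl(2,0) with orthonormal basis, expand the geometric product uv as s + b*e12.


Expand: (3*e1 + 2*e2)(-3*e1 - 3*e2)
= 3*(-3)*e1e1 + 3*(-3)*e1e2 + 2*(-3)*e2e1 + 2*(-3)*e2e2
Using e1^2 = e2^2 = 1, e2e1 = -e1e2:
Scalar part s = 3*(-3) + 2*(-3) = -9 + (-6) = -15
Bivector part b = 3*(-3) - 2*(-3) = -9 - (-6) = -3
uv = -15 - 3*e12


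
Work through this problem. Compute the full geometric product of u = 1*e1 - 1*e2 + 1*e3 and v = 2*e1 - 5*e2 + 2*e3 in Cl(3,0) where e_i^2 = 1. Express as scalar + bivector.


In Cl(3,0): e_i^2 = 1, e_ie_j = -e_je_i for i != j.
Scalar part = u . v = 1*2 + (-1)*(-5) + 1*2
= 2 + 5 + 2 = 9
e12 coeff = 1*(-5) - (-1)*2 = -5 - (-2) = -3
e13 coeff = 1*2 - 1*2 = 2 - 2 = 0
e23 coeff = (-1)*2 - 1*(-5) = -2 - (-5) = 3
uv = 9 - 3*e12 + 0*e13 + 3*e23


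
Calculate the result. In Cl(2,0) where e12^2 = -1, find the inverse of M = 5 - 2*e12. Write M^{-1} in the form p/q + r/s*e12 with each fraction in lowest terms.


M = 5 - 2*e12, where e12^2 = -1.
Since M commutes with its reverse ~M = a - b*e12, M * ~M = a^2 - b^2*e12^2 = a^2 + b^2.
So M^{-1} = ~M / (a^2 + b^2) = (a - b*e12)/(a^2 + b^2).
a^2 + b^2 = 25 + 4 = 29
Scalar part = 5/29 = 5/29
Bivector coeff = 2/29 = 2/29
M^{-1} = 5/29 + 2/29*e12


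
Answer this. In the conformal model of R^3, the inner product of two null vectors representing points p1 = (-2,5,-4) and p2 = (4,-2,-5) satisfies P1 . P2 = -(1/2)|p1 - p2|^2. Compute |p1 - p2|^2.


p1 - p2 = (-6, 7, 1)
|p1 - p2|^2 = (-6)^2 + 7^2 + 1^2
= 36 + 49 + 1
= 86


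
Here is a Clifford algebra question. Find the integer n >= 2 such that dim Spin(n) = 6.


dim Spin(n) = dim so(n) = n(n-1)/2.
Solve n(n-1)/2 = 6, i.e. n^2 - n - 12 = 0.
Discriminant = 1 + 8*6 = 49
n = (1 + sqrt(49))/2 = (1 + 7)/2 = 4


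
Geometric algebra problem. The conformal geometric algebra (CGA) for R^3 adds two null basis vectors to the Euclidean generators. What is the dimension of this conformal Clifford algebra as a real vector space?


The conformal model of R^3 uses Cl(4,1): the 3 Euclidean generators plus two extra orthogonal generators e+ (e+^2 = +1) and e- (e-^2 = -1), from which the null vectors e0, einf are built.
Number of generators m = 3 + 2 = 5.
dim Cl(p,q) = 2^m = 2^5 = 32


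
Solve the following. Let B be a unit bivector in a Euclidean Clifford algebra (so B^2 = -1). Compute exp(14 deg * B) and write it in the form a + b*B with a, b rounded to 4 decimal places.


For a unit bivector B with B^2 = -1, the exponential series gives
e^(theta*B) = cos(theta) + sin(theta)*B (the GA analogue of Euler's formula).
theta = 14 degrees = 0.244346 rad
cos(14 deg) = 0.9703
sin(14 deg) = 0.2419
exp(theta*B) = 0.9703 + 0.2419*B


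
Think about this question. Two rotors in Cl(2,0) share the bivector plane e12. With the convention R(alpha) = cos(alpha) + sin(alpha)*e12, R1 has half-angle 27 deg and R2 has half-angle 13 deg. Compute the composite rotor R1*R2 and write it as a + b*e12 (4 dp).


Same-plane rotors commute and their half-angles add:
R1*R2 = cos(a1 + a2) + sin(a1 + a2)*e12.
a1 + a2 = 27 + 13 = 40 deg
cos(40 deg) = 0.7660
sin(40 deg) = 0.6428
R1*R2 = 0.7660 + 0.6428*e12


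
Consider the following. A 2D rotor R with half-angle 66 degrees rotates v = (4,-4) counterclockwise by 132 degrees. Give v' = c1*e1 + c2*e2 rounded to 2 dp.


Rotor R = cos(66deg) - sin(66deg)*e12
Rotation angle theta = 2 * 66 = 132 degrees
v' = R*v*~R rotates v by theta.
cos(132deg) = -0.6691, sin(132deg) = 0.7431
v'_1 = 4*cos(132deg) - (-4)*sin(132deg)
= 4*(-0.6691) - (-4)*0.7431
= 0.30
v'_2 = 4*sin(132deg) + (-4)*cos(132deg)
= 4*0.7431 + (-4)*(-0.6691)
= 5.65
v' = 0.30*e1 + 5.65*e2


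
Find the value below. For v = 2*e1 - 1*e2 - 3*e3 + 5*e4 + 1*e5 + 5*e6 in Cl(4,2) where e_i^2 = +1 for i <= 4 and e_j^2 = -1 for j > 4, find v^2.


v^2 = sum of c_i^2 * e_i^2
Positive signature terms (e_i^2 = +1): 2^2 + (-1)^2 + (-3)^2 + 5^2 = 39
Negative signature terms (e_j^2 = -1): 1^2 + 5^2 = 26
v^2 = 39 - 26 = 13


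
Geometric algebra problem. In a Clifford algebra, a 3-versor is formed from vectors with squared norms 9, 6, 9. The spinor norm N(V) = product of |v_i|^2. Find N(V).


Spinor norm N(V) = |v1|^2 * |v2|^2 * ... * |v3|^2
= 9 * 6 * 9
Running product: 9, 54, 486
N(V) = 486


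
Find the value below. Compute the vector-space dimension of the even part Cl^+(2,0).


Even subalgebra dimension = 2^(n-1)
n = 2 + 0 = 2
2^(2 - 1) = 2^1 = 2
Verification: sum of C(2,k) for even k = 1 + 1 = 2
Result = 2


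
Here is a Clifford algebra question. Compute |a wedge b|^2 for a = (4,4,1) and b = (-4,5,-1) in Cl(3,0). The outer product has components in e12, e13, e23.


a wedge b = (a1*b2 - a2*b1)*e12 + (a1*b3 - a3*b1)*e13 + (a2*b3 - a3*b2)*e23
e12 coeff: 4*5 - 4*(-4) = 20 - (-16) = 36
e13 coeff: 4*(-1) - 1*(-4) = -4 - (-4) = 0
e23 coeff: 4*(-1) - 1*5 = -4 - 5 = -9
|a wedge b|^2 = 36^2 + 0^2 + (-9)^2
= 1296 + 0 + 81
= 1377


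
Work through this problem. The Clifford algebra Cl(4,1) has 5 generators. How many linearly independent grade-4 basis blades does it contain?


Number of grade-k basis blades in Cl(p,q) with n = p + q is C(n, k).
n = 4 + 1 = 5
C(5, 4) = 5! / (4! * 1!)
= 120 / (24 * 1)
= 5


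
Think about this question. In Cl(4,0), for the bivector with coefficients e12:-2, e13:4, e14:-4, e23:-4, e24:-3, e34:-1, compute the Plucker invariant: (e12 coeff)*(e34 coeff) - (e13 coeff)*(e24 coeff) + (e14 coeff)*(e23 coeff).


Plucker relation: af - be + cd
a*f = (-2)*(-1) = 2
b*e = 4*(-3) = -12
c*d = (-4)*(-4) = 16
af - be + cd = 2 - (-12) + 16
= 30


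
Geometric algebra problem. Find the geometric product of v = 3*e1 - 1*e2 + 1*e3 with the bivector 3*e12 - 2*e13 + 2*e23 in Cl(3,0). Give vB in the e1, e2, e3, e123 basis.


vB has grade-1 (vector) and grade-3 (trivector) parts: vB = (v _| B) + (v ^ B).
Vector part <vB>_1:
  e1: -v2*b12 - v3*b13 = -(-1)*(3) - (1)*(-2) = 5
  e2: v1*b12 - v3*b23 = (3)*(3) - (1)*(2) = 7
  e3: v1*b13 + v2*b23 = (3)*(-2) + (-1)*(2) = -8
Trivector part <vB>_3:
  e123: v1*b23 - v2*b13 + v3*b12 = (3)*(2) - (-1)*(-2) + (1)*(3) = 7
vB = 5*e1 + 7*e2 - 8*e3 + 7*e123


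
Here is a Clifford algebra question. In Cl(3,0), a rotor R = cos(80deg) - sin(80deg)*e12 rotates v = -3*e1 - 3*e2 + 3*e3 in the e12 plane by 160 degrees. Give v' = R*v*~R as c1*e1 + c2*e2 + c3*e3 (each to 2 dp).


Rotor R = cos(80deg) - sin(80deg)*e12
Rotation angle theta = 2 * 80 = 160 degrees in the e12 plane (e1 -> e2).
The component perpendicular to the plane (e3) is invariant: v'_3 = v3 = 3.00
cos(160deg) = -0.9397, sin(160deg) = 0.3420
v'_1 = v1*cos(theta) - v2*sin(theta) = -3*(-0.9397) - (-3)*0.3420 = 3.85
v'_2 = v1*sin(theta) + v2*cos(theta) = -3*0.3420 + (-3)*(-0.9397) = 1.79
v' = 3.85*e1 + 1.79*e2 + 3.00*e3


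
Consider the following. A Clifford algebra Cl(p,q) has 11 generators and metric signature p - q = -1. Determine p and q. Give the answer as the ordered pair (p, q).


We need p + q = 11 and p - q = -1.
Adding: 2p = 11 + (-1) = 10, so p = 5.
Then q = 11 - 5 = 6.
(p, q) = (5, 6)


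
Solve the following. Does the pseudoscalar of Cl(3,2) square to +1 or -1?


The pseudoscalar I = e1...e_n (product of all n generators) of Cl(p,q) satisfies I^2 = (-1)^(q + n(n-1)/2).
p = 3, q = 2, n = p + q = 5
n(n-1)/2 = 5 * 4 / 2 = 10
Exponent = q + n(n-1)/2 = 2 + 10 = 12
I^2 = (-1)^12 = +1


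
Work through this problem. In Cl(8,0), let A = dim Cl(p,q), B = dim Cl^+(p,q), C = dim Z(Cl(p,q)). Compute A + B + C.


n = 8 + 0 = 8
Total dim = 2^8 = 256
Even subalgebra dim = 2^7 = 128
n is even, so center dim = 1
Sum = 256 + 128 + 1 = 385


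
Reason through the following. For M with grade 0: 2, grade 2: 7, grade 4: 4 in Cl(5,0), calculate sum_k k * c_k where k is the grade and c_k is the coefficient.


Grade-weighted sum = sum of grade_k * coefficient_k
0*2 = 0
2*7 = 14
4*4 = 16
Total = 0 + 14 + 16 = 30


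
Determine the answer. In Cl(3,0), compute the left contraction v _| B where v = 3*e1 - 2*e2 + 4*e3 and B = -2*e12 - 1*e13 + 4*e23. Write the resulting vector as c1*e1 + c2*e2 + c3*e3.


Left contraction v _| B = <vB>_1 (grade-1 part of the geometric product vB).
Using e1_|e12 = e2, e2_|e12 = -e1, e1_|e13 = e3, e3_|e13 = -e1, e2_|e23 = e3, e3_|e23 = -e2:
e1 coeff: -v2*b12 - v3*b13 = -(-2)*(-2) - (4)*(-1) = 0
e2 coeff: v1*b12 - v3*b23 = (3)*(-2) - (4)*(4) = -22
e3 coeff: v1*b13 + v2*b23 = (3)*(-1) + (-2)*(4) = -11
v _| B = 0*e1 - 22*e2 - 11*e3


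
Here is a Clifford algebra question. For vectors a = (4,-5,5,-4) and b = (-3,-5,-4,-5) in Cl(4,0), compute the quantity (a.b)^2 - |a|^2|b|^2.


a . b = 4*(-3) + (-5)*(-5) + 5*(-4) + (-4)*(-5)
= -12 + 25 + (-20) + 20 = 13
|a|^2 = 4^2 + (-5)^2 + 5^2 + (-4)^2 = 82
|b|^2 = (-3)^2 + (-5)^2 + (-4)^2 + (-5)^2 = 75
(a.b)^2 = 13^2 = 169
|a|^2 * |b|^2 = 82 * 75 = 6150
Result = 169 - 6150 = -5981


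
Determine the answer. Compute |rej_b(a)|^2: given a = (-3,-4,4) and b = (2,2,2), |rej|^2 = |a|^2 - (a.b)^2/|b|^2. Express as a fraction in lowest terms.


|a|^2 = (-3)^2 + (-4)^2 + 4^2 = 41
|b|^2 = 2^2 + 2^2 + 2^2 = 12
a . b = (-3)*2 + (-4)*2 + 4*2 = -6
(a.b)^2 = (-6)^2 = 36
|rej|^2 = 41 - 36/12
= (492 - 36)/12
= 456/12
In lowest terms: 38/1


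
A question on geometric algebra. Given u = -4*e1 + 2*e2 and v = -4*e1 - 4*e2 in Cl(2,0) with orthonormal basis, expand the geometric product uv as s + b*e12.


Expand: (-4*e1 + 2*e2)(-4*e1 - 4*e2)
= (-4)*(-4)*e1e1 + (-4)*(-4)*e1e2 + 2*(-4)*e2e1 + 2*(-4)*e2e2
Using e1^2 = e2^2 = 1, e2e1 = -e1e2:
Scalar part s = (-4)*(-4) + 2*(-4) = 16 + (-8) = 8
Bivector part b = (-4)*(-4) - 2*(-4) = 16 - (-8) = 24
uv = 8 + 24*e12


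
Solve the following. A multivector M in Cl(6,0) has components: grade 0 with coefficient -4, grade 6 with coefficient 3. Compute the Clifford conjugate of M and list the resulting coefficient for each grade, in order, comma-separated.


Clifford conjugate sign for grade k: (-1)^(k(k+1)/2)
Grade 0: (-1)^(0*1/2) = (-1)^0 = 1, coeff -4 -> -4
Grade 6: (-1)^(6*7/2) = (-1)^21 = -1, coeff 3 -> -3
Conjugated coefficients: -4, -3


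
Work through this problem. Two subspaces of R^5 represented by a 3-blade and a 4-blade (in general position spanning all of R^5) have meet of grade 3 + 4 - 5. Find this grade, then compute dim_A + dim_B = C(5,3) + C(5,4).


Meet grade = grade(A) + grade(B) - n
= 3 + 4 - 5 = 2
C(5,3) = 10
C(5,4) = 5
dim_A + dim_B = 10 + 5 = 15


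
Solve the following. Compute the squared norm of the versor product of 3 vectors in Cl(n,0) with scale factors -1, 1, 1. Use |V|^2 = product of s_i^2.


Each vector v_i has |v_i|^2 = s_i^2
Squared scales: (-1)^2 = 1, 1^2 = 1, 1^2 = 1
|V|^2 = 1 * 1 * 1
= 1


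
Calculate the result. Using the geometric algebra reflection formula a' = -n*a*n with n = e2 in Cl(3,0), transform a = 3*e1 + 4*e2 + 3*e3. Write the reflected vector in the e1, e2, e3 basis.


Reflection formula: a' = -n*a*n, with n = e2 (unit vector, n^2 = 1).
For reflection through hyperplane perp to e2:
The component along e2 flips sign, others stay.
a = (3, 4, 3)
a' = (3, -4, 3)
a' = 3*e1 - 4*e2 + 3*e3


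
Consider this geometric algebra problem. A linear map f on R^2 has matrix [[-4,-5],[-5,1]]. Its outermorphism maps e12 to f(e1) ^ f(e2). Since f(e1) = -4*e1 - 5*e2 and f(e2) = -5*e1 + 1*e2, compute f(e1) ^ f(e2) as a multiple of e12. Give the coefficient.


The outermorphism of a linear map f sends e1^e2 to f(e1)^f(e2).
f(e1) = -4*e1 - 5*e2
f(e2) = -5*e1 + 1*e2
f(e1) ^ f(e2) = (-4*e1 - 5*e2) ^ (-5*e1 + 1*e2)
= (-4)*1*e12 + (-5)*(-5)*e21
= (-4 - 25)*e12
= -29*e12
Coefficient = -29


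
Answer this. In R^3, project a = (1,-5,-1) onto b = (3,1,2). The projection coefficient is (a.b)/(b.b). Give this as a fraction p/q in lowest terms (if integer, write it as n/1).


Projection coefficient = (a . b) / (b . b)
a . b = 1*3 + (-5)*1 + (-1)*2
= 3 + (-5) + (-2) = -4
b . b = 3^2 + 1^2 + 2^2
= 9 + 1 + 4 = 14
Coefficient = -4/14
In lowest terms: -2/7


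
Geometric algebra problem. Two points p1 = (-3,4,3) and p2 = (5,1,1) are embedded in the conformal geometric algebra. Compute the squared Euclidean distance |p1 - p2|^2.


p1 - p2 = (-8, 3, 2)
|p1 - p2|^2 = (-8)^2 + 3^2 + 2^2
= 64 + 9 + 4
= 77


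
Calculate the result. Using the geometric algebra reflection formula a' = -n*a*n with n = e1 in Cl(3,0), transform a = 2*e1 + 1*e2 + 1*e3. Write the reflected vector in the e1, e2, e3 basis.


Reflection formula: a' = -n*a*n, with n = e1 (unit vector, n^2 = 1).
For reflection through hyperplane perp to e1:
The component along e1 flips sign, others stay.
a = (2, 1, 1)
a' = (-2, 1, 1)
a' = -2*e1 + 1*e2 + 1*e3


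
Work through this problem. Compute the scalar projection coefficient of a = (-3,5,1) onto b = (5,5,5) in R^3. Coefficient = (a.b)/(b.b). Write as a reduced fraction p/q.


Projection coefficient = (a . b) / (b . b)
a . b = (-3)*5 + 5*5 + 1*5
= -15 + 25 + 5 = 15
b . b = 5^2 + 5^2 + 5^2
= 25 + 25 + 25 = 75
Coefficient = 15/75
In lowest terms: 1/5


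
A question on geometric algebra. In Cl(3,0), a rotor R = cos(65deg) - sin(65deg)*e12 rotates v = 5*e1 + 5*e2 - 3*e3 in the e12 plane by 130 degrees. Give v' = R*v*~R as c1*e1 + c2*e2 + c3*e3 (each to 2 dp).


Rotor R = cos(65deg) - sin(65deg)*e12
Rotation angle theta = 2 * 65 = 130 degrees in the e12 plane (e1 -> e2).
The component perpendicular to the plane (e3) is invariant: v'_3 = v3 = -3.00
cos(130deg) = -0.6428, sin(130deg) = 0.7660
v'_1 = v1*cos(theta) - v2*sin(theta) = 5*(-0.6428) - 5*0.7660 = -7.04
v'_2 = v1*sin(theta) + v2*cos(theta) = 5*0.7660 + 5*(-0.6428) = 0.62
v' = -7.04*e1 + 0.62*e2 - 3.00*e3


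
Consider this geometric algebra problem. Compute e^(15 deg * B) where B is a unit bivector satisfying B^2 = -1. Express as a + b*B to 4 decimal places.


For a unit bivector B with B^2 = -1, the exponential series gives
e^(theta*B) = cos(theta) + sin(theta)*B (the GA analogue of Euler's formula).
theta = 15 degrees = 0.261799 rad
cos(15 deg) = 0.9659
sin(15 deg) = 0.2588
exp(theta*B) = 0.9659 + 0.2588*B


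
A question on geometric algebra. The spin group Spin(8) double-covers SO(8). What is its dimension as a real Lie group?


Spin(n) double-covers SO(n); both have Lie algebra so(n) of dimension n(n-1)/2.
n = 8
n(n-1) = 8 * 7 = 56
dim Spin(8) = 56/2 = 28


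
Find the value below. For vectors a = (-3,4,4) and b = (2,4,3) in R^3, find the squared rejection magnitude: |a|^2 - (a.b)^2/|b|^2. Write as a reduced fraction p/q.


|a|^2 = (-3)^2 + 4^2 + 4^2 = 41
|b|^2 = 2^2 + 4^2 + 3^2 = 29
a . b = (-3)*2 + 4*4 + 4*3 = 22
(a.b)^2 = 22^2 = 484
|rej|^2 = 41 - 484/29
= (1189 - 484)/29
= 705/29
In lowest terms: 705/29


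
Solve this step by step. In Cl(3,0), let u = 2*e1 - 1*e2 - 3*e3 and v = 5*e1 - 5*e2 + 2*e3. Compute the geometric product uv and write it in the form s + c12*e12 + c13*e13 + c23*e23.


In Cl(3,0): e_i^2 = 1, e_ie_j = -e_je_i for i != j.
Scalar part = u . v = 2*5 + (-1)*(-5) + (-3)*2
= 10 + 5 + (-6) = 9
e12 coeff = 2*(-5) - (-1)*5 = -10 - (-5) = -5
e13 coeff = 2*2 - (-3)*5 = 4 - (-15) = 19
e23 coeff = (-1)*2 - (-3)*(-5) = -2 - 15 = -17
uv = 9 - 5*e12 + 19*e13 - 17*e23


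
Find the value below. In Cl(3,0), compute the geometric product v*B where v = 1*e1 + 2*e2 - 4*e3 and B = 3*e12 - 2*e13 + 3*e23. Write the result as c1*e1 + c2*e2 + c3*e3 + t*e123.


vB has grade-1 (vector) and grade-3 (trivector) parts: vB = (v _| B) + (v ^ B).
Vector part <vB>_1:
  e1: -v2*b12 - v3*b13 = -(2)*(3) - (-4)*(-2) = -14
  e2: v1*b12 - v3*b23 = (1)*(3) - (-4)*(3) = 15
  e3: v1*b13 + v2*b23 = (1)*(-2) + (2)*(3) = 4
Trivector part <vB>_3:
  e123: v1*b23 - v2*b13 + v3*b12 = (1)*(3) - (2)*(-2) + (-4)*(3) = -5
vB = -14*e1 + 15*e2 + 4*e3 - 5*e123


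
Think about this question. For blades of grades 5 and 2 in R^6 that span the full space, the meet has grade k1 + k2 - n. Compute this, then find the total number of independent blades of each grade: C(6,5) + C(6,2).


Meet grade = grade(A) + grade(B) - n
= 5 + 2 - 6 = 1
C(6,5) = 6
C(6,2) = 15
dim_A + dim_B = 6 + 15 = 21


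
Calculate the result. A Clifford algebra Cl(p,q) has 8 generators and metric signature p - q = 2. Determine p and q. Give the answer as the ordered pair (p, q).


We need p + q = 8 and p - q = 2.
Adding: 2p = 8 + 2 = 10, so p = 5.
Then q = 8 - 5 = 3.
(p, q) = (5, 3)


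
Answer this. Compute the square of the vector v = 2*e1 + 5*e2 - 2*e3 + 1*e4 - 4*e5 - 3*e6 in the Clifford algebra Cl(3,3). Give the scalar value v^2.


v^2 = sum of c_i^2 * e_i^2
Positive signature terms (e_i^2 = +1): 2^2 + 5^2 + (-2)^2 = 33
Negative signature terms (e_j^2 = -1): 1^2 + (-4)^2 + (-3)^2 = 26
v^2 = 33 - 26 = 7
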